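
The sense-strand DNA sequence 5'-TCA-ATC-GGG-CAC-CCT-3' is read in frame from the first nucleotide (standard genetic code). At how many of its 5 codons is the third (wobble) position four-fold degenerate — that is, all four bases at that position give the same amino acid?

Codon 1 TCA (Ser): third position 4-fold.
Codon 2 ATC (Ile): third position 3-fold.
Codon 3 GGG (Gly): third position 4-fold.
Codon 4 CAC (His): third position 2-fold.
Codon 5 CCT (Pro): third position 4-fold.
Four-fold degenerate third positions: 3.

3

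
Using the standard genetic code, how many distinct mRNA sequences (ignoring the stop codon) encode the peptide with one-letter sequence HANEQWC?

128

His: 2 codons.
Ala: 4 codons.
Asn: 2 codons.
Glu: 2 codons.
Gln: 2 codons.
Trp: 1 codon.
Cys: 2 codons.
2 × 4 × 2 × 2 × 2 × 1 × 2 = 128.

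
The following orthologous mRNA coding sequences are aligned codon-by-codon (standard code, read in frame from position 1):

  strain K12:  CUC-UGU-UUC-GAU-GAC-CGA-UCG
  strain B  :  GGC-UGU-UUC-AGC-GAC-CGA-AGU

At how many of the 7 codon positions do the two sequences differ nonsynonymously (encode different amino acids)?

2

Codon 1: CUC Leu / GGC Gly — nonsynonymous.
Codon 2: UGU Cys / UGU Cys — identical.
Codon 3: UUC Phe / UUC Phe — identical.
Codon 4: GAU Asp / AGC Ser — nonsynonymous.
Codon 5: GAC Asp / GAC Asp — identical.
Codon 6: CGA Arg / CGA Arg — identical.
Codon 7: UCG Ser / AGU Ser — synonymous.
Nonsynonymous differences: 2.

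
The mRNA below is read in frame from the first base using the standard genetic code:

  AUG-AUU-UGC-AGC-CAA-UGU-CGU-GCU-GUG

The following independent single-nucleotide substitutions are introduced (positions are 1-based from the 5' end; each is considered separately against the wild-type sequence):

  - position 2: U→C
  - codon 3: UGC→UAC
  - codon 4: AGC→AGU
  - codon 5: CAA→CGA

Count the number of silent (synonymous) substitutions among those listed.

Codon 1: AUG (Met) → ACG (Thr) — missense.
Codon 3: UGC (Cys) → UAC (Tyr) — missense.
Codon 4: AGC (Ser) → AGU (Ser) — synonymous.
Codon 5: CAA (Gln) → CGA (Arg) — missense.
Synonymous: 1 of 4.

1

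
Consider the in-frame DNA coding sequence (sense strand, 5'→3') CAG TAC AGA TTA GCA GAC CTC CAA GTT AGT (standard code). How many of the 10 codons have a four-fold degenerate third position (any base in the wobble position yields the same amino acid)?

Codon 1 CAG (Gln): third position 2-fold.
Codon 2 TAC (Tyr): third position 2-fold.
Codon 3 AGA (Arg): third position 2-fold.
Codon 4 TTA (Leu): third position 2-fold.
Codon 5 GCA (Ala): third position 4-fold.
Codon 6 GAC (Asp): third position 2-fold.
Codon 7 CTC (Leu): third position 4-fold.
Codon 8 CAA (Gln): third position 2-fold.
Codon 9 GTT (Val): third position 4-fold.
Codon 10 AGT (Ser): third position 2-fold.
Four-fold degenerate third positions: 3.

3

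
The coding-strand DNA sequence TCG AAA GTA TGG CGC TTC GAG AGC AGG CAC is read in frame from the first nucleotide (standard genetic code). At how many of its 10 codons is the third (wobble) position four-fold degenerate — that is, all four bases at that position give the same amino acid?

Codon 1 TCG (Ser): third position 4-fold.
Codon 2 AAA (Lys): third position 2-fold.
Codon 3 GTA (Val): third position 4-fold.
Codon 4 TGG (Trp): third position 1-fold.
Codon 5 CGC (Arg): third position 4-fold.
Codon 6 TTC (Phe): third position 2-fold.
Codon 7 GAG (Glu): third position 2-fold.
Codon 8 AGC (Ser): third position 2-fold.
Codon 9 AGG (Arg): third position 2-fold.
Codon 10 CAC (His): third position 2-fold.
Four-fold degenerate third positions: 3.

3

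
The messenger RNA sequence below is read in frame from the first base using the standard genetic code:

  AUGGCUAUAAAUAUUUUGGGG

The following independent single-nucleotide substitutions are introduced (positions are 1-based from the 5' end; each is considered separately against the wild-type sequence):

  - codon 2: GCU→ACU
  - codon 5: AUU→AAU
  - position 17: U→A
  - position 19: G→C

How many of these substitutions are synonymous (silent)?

0

Codon 2: GCU (Ala) → ACU (Thr) — missense.
Codon 5: AUU (Ile) → AAU (Asn) — missense.
Codon 6: UUG (Leu) → UAG (Stop) — nonsense.
Codon 7: GGG (Gly) → CGG (Arg) — missense.
Synonymous: 0 of 4.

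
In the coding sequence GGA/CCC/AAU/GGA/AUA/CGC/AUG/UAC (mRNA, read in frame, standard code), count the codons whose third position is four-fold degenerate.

4

Codon 1 GGA (Gly): third position 4-fold.
Codon 2 CCC (Pro): third position 4-fold.
Codon 3 AAU (Asn): third position 2-fold.
Codon 4 GGA (Gly): third position 4-fold.
Codon 5 AUA (Ile): third position 3-fold.
Codon 6 CGC (Arg): third position 4-fold.
Codon 7 AUG (Met): third position 1-fold.
Codon 8 UAC (Tyr): third position 2-fold.
Four-fold degenerate third positions: 4.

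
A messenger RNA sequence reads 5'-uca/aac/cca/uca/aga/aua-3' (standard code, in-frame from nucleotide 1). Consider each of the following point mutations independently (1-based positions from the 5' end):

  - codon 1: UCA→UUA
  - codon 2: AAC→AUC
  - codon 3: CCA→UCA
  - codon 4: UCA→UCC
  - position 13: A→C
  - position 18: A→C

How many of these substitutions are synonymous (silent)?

Codon 1: UCA (Ser) → UUA (Leu) — missense.
Codon 2: AAC (Asn) → AUC (Ile) — missense.
Codon 3: CCA (Pro) → UCA (Ser) — missense.
Codon 4: UCA (Ser) → UCC (Ser) — synonymous.
Codon 5: AGA (Arg) → CGA (Arg) — synonymous.
Codon 6: AUA (Ile) → AUC (Ile) — synonymous.
Synonymous: 3 of 6.

3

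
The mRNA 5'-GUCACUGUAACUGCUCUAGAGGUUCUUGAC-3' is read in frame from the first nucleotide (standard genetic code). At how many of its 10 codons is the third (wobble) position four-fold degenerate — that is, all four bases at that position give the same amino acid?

Codon 1 GUC (Val): third position 4-fold.
Codon 2 ACU (Thr): third position 4-fold.
Codon 3 GUA (Val): third position 4-fold.
Codon 4 ACU (Thr): third position 4-fold.
Codon 5 GCU (Ala): third position 4-fold.
Codon 6 CUA (Leu): third position 4-fold.
Codon 7 GAG (Glu): third position 2-fold.
Codon 8 GUU (Val): third position 4-fold.
Codon 9 CUU (Leu): third position 4-fold.
Codon 10 GAC (Asp): third position 2-fold.
Four-fold degenerate third positions: 8.

8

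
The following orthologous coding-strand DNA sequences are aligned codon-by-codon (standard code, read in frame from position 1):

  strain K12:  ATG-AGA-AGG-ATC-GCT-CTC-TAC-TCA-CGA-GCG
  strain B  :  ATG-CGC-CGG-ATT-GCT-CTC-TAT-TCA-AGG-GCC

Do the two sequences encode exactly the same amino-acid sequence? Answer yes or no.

Codon 1: ATG Met / ATG Met — identical.
Codon 2: AGA Arg / CGC Arg — synonymous.
Codon 3: AGG Arg / CGG Arg — synonymous.
Codon 4: ATC Ile / ATT Ile — synonymous.
Codon 5: GCT Ala / GCT Ala — identical.
Codon 6: CTC Leu / CTC Leu — identical.
Codon 7: TAC Tyr / TAT Tyr — synonymous.
Codon 8: TCA Ser / TCA Ser — identical.
Codon 9: CGA Arg / AGG Arg — synonymous.
Codon 10: GCG Ala / GCC Ala — synonymous.
Nonsynonymous differences: 0 → same protein.

yes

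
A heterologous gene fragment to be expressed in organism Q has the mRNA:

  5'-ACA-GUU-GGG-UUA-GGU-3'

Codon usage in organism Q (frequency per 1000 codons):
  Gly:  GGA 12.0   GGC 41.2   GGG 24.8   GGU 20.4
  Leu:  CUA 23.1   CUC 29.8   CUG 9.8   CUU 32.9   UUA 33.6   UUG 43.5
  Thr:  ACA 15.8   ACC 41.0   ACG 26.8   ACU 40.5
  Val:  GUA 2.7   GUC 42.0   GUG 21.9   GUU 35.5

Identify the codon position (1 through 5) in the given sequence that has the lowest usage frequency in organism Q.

Codon 1 ACA (Thr): 15.8 per 1000.
Codon 2 GUU (Val): 35.5 per 1000.
Codon 3 GGG (Gly): 24.8 per 1000.
Codon 4 UUA (Leu): 33.6 per 1000.
Codon 5 GGU (Gly): 20.4 per 1000.
Lowest frequency is 15.8 at codon 1.

1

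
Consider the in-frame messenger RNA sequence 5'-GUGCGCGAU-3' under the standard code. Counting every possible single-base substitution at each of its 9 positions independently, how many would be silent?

7

Codon 1 (GUG, Val): 3 synonymous substitutions.
Codon 2 (CGC, Arg): 3 synonymous substitutions.
Codon 3 (GAU, Asp): 1 synonymous substitution.
Total: 3 + 3 + 1 = 7.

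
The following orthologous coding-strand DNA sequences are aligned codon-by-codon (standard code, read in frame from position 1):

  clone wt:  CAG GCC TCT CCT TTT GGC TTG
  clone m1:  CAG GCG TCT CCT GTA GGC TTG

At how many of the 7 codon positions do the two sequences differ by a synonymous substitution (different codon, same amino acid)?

Codon 1: CAG Gln / CAG Gln — identical.
Codon 2: GCC Ala / GCG Ala — synonymous.
Codon 3: TCT Ser / TCT Ser — identical.
Codon 4: CCT Pro / CCT Pro — identical.
Codon 5: TTT Phe / GTA Val — nonsynonymous.
Codon 6: GGC Gly / GGC Gly — identical.
Codon 7: TTG Leu / TTG Leu — identical.
Synonymous differences: 1.

1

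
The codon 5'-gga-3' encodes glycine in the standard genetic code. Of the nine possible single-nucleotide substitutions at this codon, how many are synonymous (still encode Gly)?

Position 1: none → 0 synonymous.
Position 2: none → 0 synonymous.
Position 3: GGT, GGC, GGG → 3 synonymous.
Total: 0 + 0 + 3 = 3.

3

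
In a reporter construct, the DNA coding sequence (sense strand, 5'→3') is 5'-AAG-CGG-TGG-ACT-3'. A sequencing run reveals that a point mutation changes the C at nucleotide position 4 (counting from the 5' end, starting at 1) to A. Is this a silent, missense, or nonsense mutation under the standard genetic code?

Position 4 falls in codon 2: CGG → Arg.
After the substitution the codon is AGG → Arg.
Both encode Arg, so the change is synonymous.

silent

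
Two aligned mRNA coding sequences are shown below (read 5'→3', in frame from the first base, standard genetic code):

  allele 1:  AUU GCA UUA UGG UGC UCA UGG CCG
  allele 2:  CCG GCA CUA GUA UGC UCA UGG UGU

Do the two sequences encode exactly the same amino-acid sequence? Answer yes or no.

Codon 1: AUU Ile / CCG Pro — nonsynonymous.
Codon 2: GCA Ala / GCA Ala — identical.
Codon 3: UUA Leu / CUA Leu — synonymous.
Codon 4: UGG Trp / GUA Val — nonsynonymous.
Codon 5: UGC Cys / UGC Cys — identical.
Codon 6: UCA Ser / UCA Ser — identical.
Codon 7: UGG Trp / UGG Trp — identical.
Codon 8: CCG Pro / UGU Cys — nonsynonymous.
Nonsynonymous differences: 3 → different protein.

no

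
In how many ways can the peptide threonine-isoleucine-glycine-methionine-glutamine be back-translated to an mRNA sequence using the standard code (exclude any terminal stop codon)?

96

Thr: 4 codons.
Ile: 3 codons.
Gly: 4 codons.
Met: 1 codon.
Gln: 2 codons.
4 × 3 × 4 × 1 × 2 = 96.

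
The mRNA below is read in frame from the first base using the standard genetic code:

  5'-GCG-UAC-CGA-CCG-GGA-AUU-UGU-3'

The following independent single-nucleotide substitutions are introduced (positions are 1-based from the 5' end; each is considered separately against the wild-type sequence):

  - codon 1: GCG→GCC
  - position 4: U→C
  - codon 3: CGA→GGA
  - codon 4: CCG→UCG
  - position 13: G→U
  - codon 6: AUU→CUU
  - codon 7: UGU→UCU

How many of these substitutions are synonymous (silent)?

1

Codon 1: GCG (Ala) → GCC (Ala) — synonymous.
Codon 2: UAC (Tyr) → CAC (His) — missense.
Codon 3: CGA (Arg) → GGA (Gly) — missense.
Codon 4: CCG (Pro) → UCG (Ser) — missense.
Codon 5: GGA (Gly) → UGA (Stop) — nonsense.
Codon 6: AUU (Ile) → CUU (Leu) — missense.
Codon 7: UGU (Cys) → UCU (Ser) — missense.
Synonymous: 1 of 7.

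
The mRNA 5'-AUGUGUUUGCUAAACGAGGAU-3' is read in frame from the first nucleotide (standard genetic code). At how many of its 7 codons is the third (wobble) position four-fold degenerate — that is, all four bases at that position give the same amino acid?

1

Codon 1 AUG (Met): third position 1-fold.
Codon 2 UGU (Cys): third position 2-fold.
Codon 3 UUG (Leu): third position 2-fold.
Codon 4 CUA (Leu): third position 4-fold.
Codon 5 AAC (Asn): third position 2-fold.
Codon 6 GAG (Glu): third position 2-fold.
Codon 7 GAU (Asp): third position 2-fold.
Four-fold degenerate third positions: 1.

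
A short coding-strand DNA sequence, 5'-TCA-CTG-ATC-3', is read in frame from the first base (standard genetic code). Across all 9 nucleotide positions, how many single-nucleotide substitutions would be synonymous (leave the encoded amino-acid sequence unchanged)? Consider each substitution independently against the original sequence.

9

Codon 1 (TCA, Ser): 3 synonymous substitutions.
Codon 2 (CTG, Leu): 4 synonymous substitutions.
Codon 3 (ATC, Ile): 2 synonymous substitutions.
Total: 3 + 4 + 2 = 9.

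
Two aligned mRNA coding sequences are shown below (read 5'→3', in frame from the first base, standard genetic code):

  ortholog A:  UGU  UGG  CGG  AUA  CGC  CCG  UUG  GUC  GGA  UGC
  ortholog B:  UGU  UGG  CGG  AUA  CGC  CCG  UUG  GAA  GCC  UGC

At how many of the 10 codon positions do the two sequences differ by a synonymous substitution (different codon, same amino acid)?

0

Codon 1: UGU Cys / UGU Cys — identical.
Codon 2: UGG Trp / UGG Trp — identical.
Codon 3: CGG Arg / CGG Arg — identical.
Codon 4: AUA Ile / AUA Ile — identical.
Codon 5: CGC Arg / CGC Arg — identical.
Codon 6: CCG Pro / CCG Pro — identical.
Codon 7: UUG Leu / UUG Leu — identical.
Codon 8: GUC Val / GAA Glu — nonsynonymous.
Codon 9: GGA Gly / GCC Ala — nonsynonymous.
Codon 10: UGC Cys / UGC Cys — identical.
Synonymous differences: 0.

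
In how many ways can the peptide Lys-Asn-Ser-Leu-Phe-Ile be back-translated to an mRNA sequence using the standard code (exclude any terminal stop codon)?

864

Lys: 2 codons.
Asn: 2 codons.
Ser: 6 codons.
Leu: 6 codons.
Phe: 2 codons.
Ile: 3 codons.
2 × 2 × 6 × 6 × 2 × 3 = 864.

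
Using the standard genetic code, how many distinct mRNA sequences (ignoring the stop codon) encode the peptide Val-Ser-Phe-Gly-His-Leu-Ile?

6912

Val: 4 codons.
Ser: 6 codons.
Phe: 2 codons.
Gly: 4 codons.
His: 2 codons.
Leu: 6 codons.
Ile: 3 codons.
4 × 6 × 2 × 4 × 2 × 6 × 3 = 6912.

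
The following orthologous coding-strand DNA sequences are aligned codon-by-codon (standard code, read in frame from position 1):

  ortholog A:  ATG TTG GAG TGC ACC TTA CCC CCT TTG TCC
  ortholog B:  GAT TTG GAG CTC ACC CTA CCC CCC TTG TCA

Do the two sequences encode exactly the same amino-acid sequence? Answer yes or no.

Codon 1: ATG Met / GAT Asp — nonsynonymous.
Codon 2: TTG Leu / TTG Leu — identical.
Codon 3: GAG Glu / GAG Glu — identical.
Codon 4: TGC Cys / CTC Leu — nonsynonymous.
Codon 5: ACC Thr / ACC Thr — identical.
Codon 6: TTA Leu / CTA Leu — synonymous.
Codon 7: CCC Pro / CCC Pro — identical.
Codon 8: CCT Pro / CCC Pro — synonymous.
Codon 9: TTG Leu / TTG Leu — identical.
Codon 10: TCC Ser / TCA Ser — synonymous.
Nonsynonymous differences: 2 → different protein.

no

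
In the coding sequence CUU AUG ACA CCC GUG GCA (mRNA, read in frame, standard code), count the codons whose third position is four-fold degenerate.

Codon 1 CUU (Leu): third position 4-fold.
Codon 2 AUG (Met): third position 1-fold.
Codon 3 ACA (Thr): third position 4-fold.
Codon 4 CCC (Pro): third position 4-fold.
Codon 5 GUG (Val): third position 4-fold.
Codon 6 GCA (Ala): third position 4-fold.
Four-fold degenerate third positions: 5.

5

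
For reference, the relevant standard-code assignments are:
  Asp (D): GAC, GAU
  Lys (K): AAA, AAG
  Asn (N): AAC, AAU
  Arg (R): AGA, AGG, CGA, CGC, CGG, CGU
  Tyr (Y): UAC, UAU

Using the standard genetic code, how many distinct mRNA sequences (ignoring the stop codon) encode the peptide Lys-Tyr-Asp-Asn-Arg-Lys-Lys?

384

Lys: 2 codons.
Tyr: 2 codons.
Asp: 2 codons.
Asn: 2 codons.
Arg: 6 codons.
Lys: 2 codons.
Lys: 2 codons.
2 × 2 × 2 × 2 × 6 × 2 × 2 = 384.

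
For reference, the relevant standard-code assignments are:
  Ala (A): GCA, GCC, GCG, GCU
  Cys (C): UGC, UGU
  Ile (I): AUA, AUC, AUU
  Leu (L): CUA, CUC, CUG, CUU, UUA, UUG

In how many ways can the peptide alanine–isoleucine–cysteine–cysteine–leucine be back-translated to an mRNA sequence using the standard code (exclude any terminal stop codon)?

Ala: 4 codons.
Ile: 3 codons.
Cys: 2 codons.
Cys: 2 codons.
Leu: 6 codons.
4 × 3 × 2 × 2 × 6 = 288.

288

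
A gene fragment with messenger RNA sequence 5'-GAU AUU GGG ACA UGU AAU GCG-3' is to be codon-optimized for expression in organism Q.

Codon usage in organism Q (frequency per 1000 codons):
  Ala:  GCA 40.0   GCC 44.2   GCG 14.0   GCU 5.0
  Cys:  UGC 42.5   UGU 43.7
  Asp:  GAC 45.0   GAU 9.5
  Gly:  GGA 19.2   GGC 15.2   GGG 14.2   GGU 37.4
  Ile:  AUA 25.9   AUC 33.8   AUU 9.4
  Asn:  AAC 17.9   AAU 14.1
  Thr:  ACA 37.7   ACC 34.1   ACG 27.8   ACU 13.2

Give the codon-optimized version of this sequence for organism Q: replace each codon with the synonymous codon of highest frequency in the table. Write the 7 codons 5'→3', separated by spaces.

GAC AUC GGU ACA UGU AAC GCC

Codon 1 (Asp): best is GAC at 45.0.
Codon 2 (Ile): best is AUC at 33.8.
Codon 3 (Gly): best is GGU at 37.4.
Codon 4 (Thr): best is ACA at 37.7.
Codon 5 (Cys): best is UGU at 43.7.
Codon 6 (Asn): best is AAC at 17.9.
Codon 7 (Ala): best is GCC at 44.2.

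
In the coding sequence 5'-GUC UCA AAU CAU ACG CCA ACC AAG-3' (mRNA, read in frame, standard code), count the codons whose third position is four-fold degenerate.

5

Codon 1 GUC (Val): third position 4-fold.
Codon 2 UCA (Ser): third position 4-fold.
Codon 3 AAU (Asn): third position 2-fold.
Codon 4 CAU (His): third position 2-fold.
Codon 5 ACG (Thr): third position 4-fold.
Codon 6 CCA (Pro): third position 4-fold.
Codon 7 ACC (Thr): third position 4-fold.
Codon 8 AAG (Lys): third position 2-fold.
Four-fold degenerate third positions: 5.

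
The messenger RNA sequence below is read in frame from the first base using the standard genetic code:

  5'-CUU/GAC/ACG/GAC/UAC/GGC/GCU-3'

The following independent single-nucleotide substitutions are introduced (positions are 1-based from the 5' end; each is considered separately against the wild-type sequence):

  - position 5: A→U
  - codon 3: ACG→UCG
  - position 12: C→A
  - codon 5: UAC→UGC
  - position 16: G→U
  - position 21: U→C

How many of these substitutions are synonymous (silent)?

1

Codon 2: GAC (Asp) → GUC (Val) — missense.
Codon 3: ACG (Thr) → UCG (Ser) — missense.
Codon 4: GAC (Asp) → GAA (Glu) — missense.
Codon 5: UAC (Tyr) → UGC (Cys) — missense.
Codon 6: GGC (Gly) → UGC (Cys) — missense.
Codon 7: GCU (Ala) → GCC (Ala) — synonymous.
Synonymous: 1 of 6.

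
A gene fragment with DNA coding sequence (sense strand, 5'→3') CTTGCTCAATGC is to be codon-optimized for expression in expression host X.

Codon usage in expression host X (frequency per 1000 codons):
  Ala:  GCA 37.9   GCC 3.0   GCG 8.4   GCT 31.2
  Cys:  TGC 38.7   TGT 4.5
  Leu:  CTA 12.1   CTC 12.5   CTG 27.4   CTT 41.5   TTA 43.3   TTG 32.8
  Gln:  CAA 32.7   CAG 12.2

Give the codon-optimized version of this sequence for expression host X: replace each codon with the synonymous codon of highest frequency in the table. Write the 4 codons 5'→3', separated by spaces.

TTA GCA CAA TGC

Codon 1 (Leu): best is TTA at 43.3.
Codon 2 (Ala): best is GCA at 37.9.
Codon 3 (Gln): best is CAA at 32.7.
Codon 4 (Cys): best is TGC at 38.7.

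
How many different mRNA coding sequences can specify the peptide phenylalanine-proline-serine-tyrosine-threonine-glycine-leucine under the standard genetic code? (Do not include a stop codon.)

Phe: 2 codons.
Pro: 4 codons.
Ser: 6 codons.
Tyr: 2 codons.
Thr: 4 codons.
Gly: 4 codons.
Leu: 6 codons.
2 × 4 × 6 × 2 × 4 × 4 × 6 = 9216.

9216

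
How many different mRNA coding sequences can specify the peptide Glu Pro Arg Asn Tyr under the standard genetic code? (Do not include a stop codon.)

192

Glu: 2 codons.
Pro: 4 codons.
Arg: 6 codons.
Asn: 2 codons.
Tyr: 2 codons.
2 × 4 × 6 × 2 × 2 = 192.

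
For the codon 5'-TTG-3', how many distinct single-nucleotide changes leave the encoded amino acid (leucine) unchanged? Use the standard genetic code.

Position 1: CTG → 1 synonymous.
Position 2: none → 0 synonymous.
Position 3: TTA → 1 synonymous.
Total: 1 + 0 + 1 = 2.

2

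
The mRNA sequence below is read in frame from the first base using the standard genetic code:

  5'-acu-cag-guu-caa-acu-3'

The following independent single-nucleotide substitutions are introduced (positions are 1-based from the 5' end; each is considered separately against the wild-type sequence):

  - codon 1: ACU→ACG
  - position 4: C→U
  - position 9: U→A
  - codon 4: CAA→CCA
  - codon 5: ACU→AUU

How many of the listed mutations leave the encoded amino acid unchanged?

Codon 1: ACU (Thr) → ACG (Thr) — synonymous.
Codon 2: CAG (Gln) → UAG (Stop) — nonsense.
Codon 3: GUU (Val) → GUA (Val) — synonymous.
Codon 4: CAA (Gln) → CCA (Pro) — missense.
Codon 5: ACU (Thr) → AUU (Ile) — missense.
Synonymous: 2 of 5.

2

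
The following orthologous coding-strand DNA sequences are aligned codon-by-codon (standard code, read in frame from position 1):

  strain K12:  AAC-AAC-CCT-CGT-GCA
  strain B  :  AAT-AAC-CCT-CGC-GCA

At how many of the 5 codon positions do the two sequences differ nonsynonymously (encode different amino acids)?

Codon 1: AAC Asn / AAT Asn — synonymous.
Codon 2: AAC Asn / AAC Asn — identical.
Codon 3: CCT Pro / CCT Pro — identical.
Codon 4: CGT Arg / CGC Arg — synonymous.
Codon 5: GCA Ala / GCA Ala — identical.
Nonsynonymous differences: 0.

0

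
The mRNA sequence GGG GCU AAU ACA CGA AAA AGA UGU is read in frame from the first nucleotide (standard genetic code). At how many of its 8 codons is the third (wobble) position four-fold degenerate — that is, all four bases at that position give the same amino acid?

Codon 1 GGG (Gly): third position 4-fold.
Codon 2 GCU (Ala): third position 4-fold.
Codon 3 AAU (Asn): third position 2-fold.
Codon 4 ACA (Thr): third position 4-fold.
Codon 5 CGA (Arg): third position 4-fold.
Codon 6 AAA (Lys): third position 2-fold.
Codon 7 AGA (Arg): third position 2-fold.
Codon 8 UGU (Cys): third position 2-fold.
Four-fold degenerate third positions: 4.

4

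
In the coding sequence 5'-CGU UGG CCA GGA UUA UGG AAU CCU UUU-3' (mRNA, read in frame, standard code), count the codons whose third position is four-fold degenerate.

Codon 1 CGU (Arg): third position 4-fold.
Codon 2 UGG (Trp): third position 1-fold.
Codon 3 CCA (Pro): third position 4-fold.
Codon 4 GGA (Gly): third position 4-fold.
Codon 5 UUA (Leu): third position 2-fold.
Codon 6 UGG (Trp): third position 1-fold.
Codon 7 AAU (Asn): third position 2-fold.
Codon 8 CCU (Pro): third position 4-fold.
Codon 9 UUU (Phe): third position 2-fold.
Four-fold degenerate third positions: 4.

4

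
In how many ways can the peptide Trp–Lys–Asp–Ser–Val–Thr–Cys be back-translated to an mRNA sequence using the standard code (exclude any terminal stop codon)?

768

Trp: 1 codon.
Lys: 2 codons.
Asp: 2 codons.
Ser: 6 codons.
Val: 4 codons.
Thr: 4 codons.
Cys: 2 codons.
1 × 2 × 2 × 6 × 4 × 4 × 2 = 768.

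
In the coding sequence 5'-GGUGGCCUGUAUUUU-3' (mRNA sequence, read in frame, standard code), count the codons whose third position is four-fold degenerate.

Codon 1 GGU (Gly): third position 4-fold.
Codon 2 GGC (Gly): third position 4-fold.
Codon 3 CUG (Leu): third position 4-fold.
Codon 4 UAU (Tyr): third position 2-fold.
Codon 5 UUU (Phe): third position 2-fold.
Four-fold degenerate third positions: 3.

3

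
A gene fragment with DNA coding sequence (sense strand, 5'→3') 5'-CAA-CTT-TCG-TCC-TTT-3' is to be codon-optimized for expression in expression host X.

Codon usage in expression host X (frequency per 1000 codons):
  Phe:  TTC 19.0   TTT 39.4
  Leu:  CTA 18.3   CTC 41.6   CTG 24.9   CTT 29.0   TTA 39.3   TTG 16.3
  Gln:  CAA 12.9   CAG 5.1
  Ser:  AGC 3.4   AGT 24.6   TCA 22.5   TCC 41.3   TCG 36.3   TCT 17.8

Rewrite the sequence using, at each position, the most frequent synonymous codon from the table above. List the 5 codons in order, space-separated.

CAA CTC TCC TCC TTT

Codon 1 (Gln): best is CAA at 12.9.
Codon 2 (Leu): best is CTC at 41.6.
Codon 3 (Ser): best is TCC at 41.3.
Codon 4 (Ser): best is TCC at 41.3.
Codon 5 (Phe): best is TTT at 39.4.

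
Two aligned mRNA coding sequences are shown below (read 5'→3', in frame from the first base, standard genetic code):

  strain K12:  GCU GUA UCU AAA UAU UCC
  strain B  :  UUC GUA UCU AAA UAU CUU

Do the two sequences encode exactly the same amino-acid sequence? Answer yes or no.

no

Codon 1: GCU Ala / UUC Phe — nonsynonymous.
Codon 2: GUA Val / GUA Val — identical.
Codon 3: UCU Ser / UCU Ser — identical.
Codon 4: AAA Lys / AAA Lys — identical.
Codon 5: UAU Tyr / UAU Tyr — identical.
Codon 6: UCC Ser / CUU Leu — nonsynonymous.
Nonsynonymous differences: 2 → different protein.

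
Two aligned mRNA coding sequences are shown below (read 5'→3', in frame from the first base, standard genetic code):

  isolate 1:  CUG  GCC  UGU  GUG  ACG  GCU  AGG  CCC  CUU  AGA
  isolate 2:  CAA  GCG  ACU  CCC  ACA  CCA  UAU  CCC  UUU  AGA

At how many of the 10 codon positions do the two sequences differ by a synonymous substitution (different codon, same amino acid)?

2

Codon 1: CUG Leu / CAA Gln — nonsynonymous.
Codon 2: GCC Ala / GCG Ala — synonymous.
Codon 3: UGU Cys / ACU Thr — nonsynonymous.
Codon 4: GUG Val / CCC Pro — nonsynonymous.
Codon 5: ACG Thr / ACA Thr — synonymous.
Codon 6: GCU Ala / CCA Pro — nonsynonymous.
Codon 7: AGG Arg / UAU Tyr — nonsynonymous.
Codon 8: CCC Pro / CCC Pro — identical.
Codon 9: CUU Leu / UUU Phe — nonsynonymous.
Codon 10: AGA Arg / AGA Arg — identical.
Synonymous differences: 2.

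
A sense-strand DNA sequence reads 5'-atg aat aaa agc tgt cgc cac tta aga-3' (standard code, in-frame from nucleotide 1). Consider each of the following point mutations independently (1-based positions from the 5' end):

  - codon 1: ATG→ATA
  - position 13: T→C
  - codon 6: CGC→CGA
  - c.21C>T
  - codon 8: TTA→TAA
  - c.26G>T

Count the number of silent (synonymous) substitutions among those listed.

Codon 1: ATG (Met) → ATA (Ile) — missense.
Codon 5: TGT (Cys) → CGT (Arg) — missense.
Codon 6: CGC (Arg) → CGA (Arg) — synonymous.
Codon 7: CAC (His) → CAT (His) — synonymous.
Codon 8: TTA (Leu) → TAA (Stop) — nonsense.
Codon 9: AGA (Arg) → ATA (Ile) — missense.
Synonymous: 2 of 6.

2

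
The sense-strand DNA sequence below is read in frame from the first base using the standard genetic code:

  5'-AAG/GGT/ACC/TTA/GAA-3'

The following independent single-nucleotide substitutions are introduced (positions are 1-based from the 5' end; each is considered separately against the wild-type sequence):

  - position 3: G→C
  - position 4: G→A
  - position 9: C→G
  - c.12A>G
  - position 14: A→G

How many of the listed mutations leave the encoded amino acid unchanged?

Codon 1: AAG (Lys) → AAC (Asn) — missense.
Codon 2: GGT (Gly) → AGT (Ser) — missense.
Codon 3: ACC (Thr) → ACG (Thr) — synonymous.
Codon 4: TTA (Leu) → TTG (Leu) — synonymous.
Codon 5: GAA (Glu) → GGA (Gly) — missense.
Synonymous: 2 of 5.

2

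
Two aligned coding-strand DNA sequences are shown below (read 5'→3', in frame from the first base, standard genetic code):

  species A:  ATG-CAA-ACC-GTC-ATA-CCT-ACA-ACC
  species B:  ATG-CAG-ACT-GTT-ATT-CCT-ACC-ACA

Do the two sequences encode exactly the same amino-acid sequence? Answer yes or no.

yes

Codon 1: ATG Met / ATG Met — identical.
Codon 2: CAA Gln / CAG Gln — synonymous.
Codon 3: ACC Thr / ACT Thr — synonymous.
Codon 4: GTC Val / GTT Val — synonymous.
Codon 5: ATA Ile / ATT Ile — synonymous.
Codon 6: CCT Pro / CCT Pro — identical.
Codon 7: ACA Thr / ACC Thr — synonymous.
Codon 8: ACC Thr / ACA Thr — synonymous.
Nonsynonymous differences: 0 → same protein.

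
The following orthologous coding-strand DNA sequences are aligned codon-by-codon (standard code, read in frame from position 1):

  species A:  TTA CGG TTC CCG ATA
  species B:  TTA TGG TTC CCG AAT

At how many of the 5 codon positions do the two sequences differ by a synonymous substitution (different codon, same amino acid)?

Codon 1: TTA Leu / TTA Leu — identical.
Codon 2: CGG Arg / TGG Trp — nonsynonymous.
Codon 3: TTC Phe / TTC Phe — identical.
Codon 4: CCG Pro / CCG Pro — identical.
Codon 5: ATA Ile / AAT Asn — nonsynonymous.
Synonymous differences: 0.

0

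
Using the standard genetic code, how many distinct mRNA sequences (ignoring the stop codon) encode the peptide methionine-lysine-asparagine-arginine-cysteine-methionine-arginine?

288

Met: 1 codon.
Lys: 2 codons.
Asn: 2 codons.
Arg: 6 codons.
Cys: 2 codons.
Met: 1 codon.
Arg: 6 codons.
1 × 2 × 2 × 6 × 2 × 1 × 6 = 288.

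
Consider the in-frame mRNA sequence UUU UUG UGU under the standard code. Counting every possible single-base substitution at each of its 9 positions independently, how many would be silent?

4

Codon 1 (UUU, Phe): 1 synonymous substitution.
Codon 2 (UUG, Leu): 2 synonymous substitutions.
Codon 3 (UGU, Cys): 1 synonymous substitution.
Total: 1 + 2 + 1 = 4.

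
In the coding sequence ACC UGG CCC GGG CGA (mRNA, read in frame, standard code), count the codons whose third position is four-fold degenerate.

4

Codon 1 ACC (Thr): third position 4-fold.
Codon 2 UGG (Trp): third position 1-fold.
Codon 3 CCC (Pro): third position 4-fold.
Codon 4 GGG (Gly): third position 4-fold.
Codon 5 CGA (Arg): third position 4-fold.
Four-fold degenerate third positions: 4.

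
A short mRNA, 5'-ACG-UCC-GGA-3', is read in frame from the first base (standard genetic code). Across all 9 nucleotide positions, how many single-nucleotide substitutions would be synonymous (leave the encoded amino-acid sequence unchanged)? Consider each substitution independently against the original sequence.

9

Codon 1 (ACG, Thr): 3 synonymous substitutions.
Codon 2 (UCC, Ser): 3 synonymous substitutions.
Codon 3 (GGA, Gly): 3 synonymous substitutions.
Total: 3 + 3 + 3 = 9.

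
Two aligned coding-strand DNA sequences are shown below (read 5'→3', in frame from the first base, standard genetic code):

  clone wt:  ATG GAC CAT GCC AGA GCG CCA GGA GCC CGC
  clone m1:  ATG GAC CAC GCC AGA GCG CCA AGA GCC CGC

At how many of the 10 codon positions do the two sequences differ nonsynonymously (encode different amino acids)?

Codon 1: ATG Met / ATG Met — identical.
Codon 2: GAC Asp / GAC Asp — identical.
Codon 3: CAT His / CAC His — synonymous.
Codon 4: GCC Ala / GCC Ala — identical.
Codon 5: AGA Arg / AGA Arg — identical.
Codon 6: GCG Ala / GCG Ala — identical.
Codon 7: CCA Pro / CCA Pro — identical.
Codon 8: GGA Gly / AGA Arg — nonsynonymous.
Codon 9: GCC Ala / GCC Ala — identical.
Codon 10: CGC Arg / CGC Arg — identical.
Nonsynonymous differences: 1.

1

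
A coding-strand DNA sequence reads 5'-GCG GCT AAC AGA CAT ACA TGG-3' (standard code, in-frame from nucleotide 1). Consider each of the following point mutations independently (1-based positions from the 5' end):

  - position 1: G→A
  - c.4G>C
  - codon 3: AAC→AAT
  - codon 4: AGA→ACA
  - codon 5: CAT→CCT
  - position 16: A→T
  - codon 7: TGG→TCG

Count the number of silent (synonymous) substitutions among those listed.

Codon 1: GCG (Ala) → ACG (Thr) — missense.
Codon 2: GCT (Ala) → CCT (Pro) — missense.
Codon 3: AAC (Asn) → AAT (Asn) — synonymous.
Codon 4: AGA (Arg) → ACA (Thr) — missense.
Codon 5: CAT (His) → CCT (Pro) — missense.
Codon 6: ACA (Thr) → TCA (Ser) — missense.
Codon 7: TGG (Trp) → TCG (Ser) — missense.
Synonymous: 1 of 7.

1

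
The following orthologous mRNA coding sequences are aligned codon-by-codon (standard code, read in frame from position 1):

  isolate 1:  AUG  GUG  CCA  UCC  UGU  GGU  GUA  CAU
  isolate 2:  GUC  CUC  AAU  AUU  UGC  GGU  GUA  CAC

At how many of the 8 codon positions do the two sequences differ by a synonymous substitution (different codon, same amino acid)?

Codon 1: AUG Met / GUC Val — nonsynonymous.
Codon 2: GUG Val / CUC Leu — nonsynonymous.
Codon 3: CCA Pro / AAU Asn — nonsynonymous.
Codon 4: UCC Ser / AUU Ile — nonsynonymous.
Codon 5: UGU Cys / UGC Cys — synonymous.
Codon 6: GGU Gly / GGU Gly — identical.
Codon 7: GUA Val / GUA Val — identical.
Codon 8: CAU His / CAC His — synonymous.
Synonymous differences: 2.

2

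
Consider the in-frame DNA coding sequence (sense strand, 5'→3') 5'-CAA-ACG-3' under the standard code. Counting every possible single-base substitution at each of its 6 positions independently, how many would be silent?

Codon 1 (CAA, Gln): 1 synonymous substitution.
Codon 2 (ACG, Thr): 3 synonymous substitutions.
Total: 1 + 3 = 4.

4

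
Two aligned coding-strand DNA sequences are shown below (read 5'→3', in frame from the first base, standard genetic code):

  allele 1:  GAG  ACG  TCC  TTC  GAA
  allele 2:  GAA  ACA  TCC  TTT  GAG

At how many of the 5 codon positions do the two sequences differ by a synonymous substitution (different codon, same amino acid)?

4

Codon 1: GAG Glu / GAA Glu — synonymous.
Codon 2: ACG Thr / ACA Thr — synonymous.
Codon 3: TCC Ser / TCC Ser — identical.
Codon 4: TTC Phe / TTT Phe — synonymous.
Codon 5: GAA Glu / GAG Glu — synonymous.
Synonymous differences: 4.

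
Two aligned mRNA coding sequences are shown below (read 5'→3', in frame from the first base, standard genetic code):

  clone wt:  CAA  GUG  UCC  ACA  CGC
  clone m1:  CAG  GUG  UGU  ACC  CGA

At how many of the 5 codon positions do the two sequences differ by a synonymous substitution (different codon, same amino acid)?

3

Codon 1: CAA Gln / CAG Gln — synonymous.
Codon 2: GUG Val / GUG Val — identical.
Codon 3: UCC Ser / UGU Cys — nonsynonymous.
Codon 4: ACA Thr / ACC Thr — synonymous.
Codon 5: CGC Arg / CGA Arg — synonymous.
Synonymous differences: 3.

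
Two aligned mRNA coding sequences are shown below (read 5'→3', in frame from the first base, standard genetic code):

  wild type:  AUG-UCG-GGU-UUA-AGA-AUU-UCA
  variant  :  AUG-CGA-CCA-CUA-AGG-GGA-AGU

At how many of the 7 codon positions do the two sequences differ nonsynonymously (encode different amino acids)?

3

Codon 1: AUG Met / AUG Met — identical.
Codon 2: UCG Ser / CGA Arg — nonsynonymous.
Codon 3: GGU Gly / CCA Pro — nonsynonymous.
Codon 4: UUA Leu / CUA Leu — synonymous.
Codon 5: AGA Arg / AGG Arg — synonymous.
Codon 6: AUU Ile / GGA Gly — nonsynonymous.
Codon 7: UCA Ser / AGU Ser — synonymous.
Nonsynonymous differences: 3.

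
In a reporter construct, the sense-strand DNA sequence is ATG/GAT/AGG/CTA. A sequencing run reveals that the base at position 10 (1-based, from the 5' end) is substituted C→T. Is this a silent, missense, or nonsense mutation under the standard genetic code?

Position 10 falls in codon 4: CTA → Leu.
After the substitution the codon is TTA → Leu.
Both encode Leu, so the change is synonymous.

silent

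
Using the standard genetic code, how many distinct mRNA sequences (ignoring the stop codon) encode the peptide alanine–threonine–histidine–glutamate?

Ala: 4 codons.
Thr: 4 codons.
His: 2 codons.
Glu: 2 codons.
4 × 4 × 2 × 2 = 64.

64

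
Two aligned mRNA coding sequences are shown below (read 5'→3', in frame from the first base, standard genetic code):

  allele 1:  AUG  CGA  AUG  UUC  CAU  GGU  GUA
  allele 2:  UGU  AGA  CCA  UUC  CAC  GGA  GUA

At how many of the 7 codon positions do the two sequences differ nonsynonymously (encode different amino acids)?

2

Codon 1: AUG Met / UGU Cys — nonsynonymous.
Codon 2: CGA Arg / AGA Arg — synonymous.
Codon 3: AUG Met / CCA Pro — nonsynonymous.
Codon 4: UUC Phe / UUC Phe — identical.
Codon 5: CAU His / CAC His — synonymous.
Codon 6: GGU Gly / GGA Gly — synonymous.
Codon 7: GUA Val / GUA Val — identical.
Nonsynonymous differences: 2.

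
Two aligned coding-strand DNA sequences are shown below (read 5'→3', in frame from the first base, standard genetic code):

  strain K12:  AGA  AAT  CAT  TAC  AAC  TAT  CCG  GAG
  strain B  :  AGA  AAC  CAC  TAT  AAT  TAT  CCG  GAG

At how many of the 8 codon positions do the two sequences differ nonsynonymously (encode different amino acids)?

0

Codon 1: AGA Arg / AGA Arg — identical.
Codon 2: AAT Asn / AAC Asn — synonymous.
Codon 3: CAT His / CAC His — synonymous.
Codon 4: TAC Tyr / TAT Tyr — synonymous.
Codon 5: AAC Asn / AAT Asn — synonymous.
Codon 6: TAT Tyr / TAT Tyr — identical.
Codon 7: CCG Pro / CCG Pro — identical.
Codon 8: GAG Glu / GAG Glu — identical.
Nonsynonymous differences: 0.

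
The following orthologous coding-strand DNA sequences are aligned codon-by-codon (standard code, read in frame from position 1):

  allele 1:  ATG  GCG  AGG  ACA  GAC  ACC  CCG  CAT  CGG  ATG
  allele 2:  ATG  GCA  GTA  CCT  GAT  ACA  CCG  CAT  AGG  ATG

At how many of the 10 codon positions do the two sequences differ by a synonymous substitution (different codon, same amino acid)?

4

Codon 1: ATG Met / ATG Met — identical.
Codon 2: GCG Ala / GCA Ala — synonymous.
Codon 3: AGG Arg / GTA Val — nonsynonymous.
Codon 4: ACA Thr / CCT Pro — nonsynonymous.
Codon 5: GAC Asp / GAT Asp — synonymous.
Codon 6: ACC Thr / ACA Thr — synonymous.
Codon 7: CCG Pro / CCG Pro — identical.
Codon 8: CAT His / CAT His — identical.
Codon 9: CGG Arg / AGG Arg — synonymous.
Codon 10: ATG Met / ATG Met — identical.
Synonymous differences: 4.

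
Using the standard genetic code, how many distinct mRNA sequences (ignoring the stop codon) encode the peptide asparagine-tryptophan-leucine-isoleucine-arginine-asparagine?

Asn: 2 codons.
Trp: 1 codon.
Leu: 6 codons.
Ile: 3 codons.
Arg: 6 codons.
Asn: 2 codons.
2 × 1 × 6 × 3 × 6 × 2 = 432.

432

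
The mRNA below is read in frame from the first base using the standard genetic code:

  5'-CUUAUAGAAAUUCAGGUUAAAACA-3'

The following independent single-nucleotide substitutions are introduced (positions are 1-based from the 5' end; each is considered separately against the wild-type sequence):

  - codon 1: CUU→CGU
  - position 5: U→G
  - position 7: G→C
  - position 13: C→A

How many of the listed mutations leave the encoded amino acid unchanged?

Codon 1: CUU (Leu) → CGU (Arg) — missense.
Codon 2: AUA (Ile) → AGA (Arg) — missense.
Codon 3: GAA (Glu) → CAA (Gln) — missense.
Codon 5: CAG (Gln) → AAG (Lys) — missense.
Synonymous: 0 of 4.

0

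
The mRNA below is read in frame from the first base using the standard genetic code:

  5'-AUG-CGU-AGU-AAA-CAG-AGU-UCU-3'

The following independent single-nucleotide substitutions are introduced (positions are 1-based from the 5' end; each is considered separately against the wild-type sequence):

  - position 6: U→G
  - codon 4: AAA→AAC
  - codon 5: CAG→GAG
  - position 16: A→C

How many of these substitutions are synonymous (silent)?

Codon 2: CGU (Arg) → CGG (Arg) — synonymous.
Codon 4: AAA (Lys) → AAC (Asn) — missense.
Codon 5: CAG (Gln) → GAG (Glu) — missense.
Codon 6: AGU (Ser) → CGU (Arg) — missense.
Synonymous: 1 of 4.

1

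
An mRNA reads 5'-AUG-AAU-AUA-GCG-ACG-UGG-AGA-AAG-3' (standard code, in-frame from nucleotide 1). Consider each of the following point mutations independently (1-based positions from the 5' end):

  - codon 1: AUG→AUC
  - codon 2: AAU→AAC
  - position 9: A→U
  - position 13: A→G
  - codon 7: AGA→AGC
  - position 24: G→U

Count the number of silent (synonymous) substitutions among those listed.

Codon 1: AUG (Met) → AUC (Ile) — missense.
Codon 2: AAU (Asn) → AAC (Asn) — synonymous.
Codon 3: AUA (Ile) → AUU (Ile) — synonymous.
Codon 5: ACG (Thr) → GCG (Ala) — missense.
Codon 7: AGA (Arg) → AGC (Ser) — missense.
Codon 8: AAG (Lys) → AAU (Asn) — missense.
Synonymous: 2 of 6.

2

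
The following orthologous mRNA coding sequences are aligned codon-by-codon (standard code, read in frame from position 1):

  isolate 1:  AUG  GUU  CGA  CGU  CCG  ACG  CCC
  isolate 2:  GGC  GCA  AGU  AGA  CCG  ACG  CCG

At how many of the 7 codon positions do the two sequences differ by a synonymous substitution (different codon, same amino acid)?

2

Codon 1: AUG Met / GGC Gly — nonsynonymous.
Codon 2: GUU Val / GCA Ala — nonsynonymous.
Codon 3: CGA Arg / AGU Ser — nonsynonymous.
Codon 4: CGU Arg / AGA Arg — synonymous.
Codon 5: CCG Pro / CCG Pro — identical.
Codon 6: ACG Thr / ACG Thr — identical.
Codon 7: CCC Pro / CCG Pro — synonymous.
Synonymous differences: 2.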